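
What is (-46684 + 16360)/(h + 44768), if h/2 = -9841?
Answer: -5054/4181 ≈ -1.2088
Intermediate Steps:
h = -19682 (h = 2*(-9841) = -19682)
(-46684 + 16360)/(h + 44768) = (-46684 + 16360)/(-19682 + 44768) = -30324/25086 = -30324*1/25086 = -5054/4181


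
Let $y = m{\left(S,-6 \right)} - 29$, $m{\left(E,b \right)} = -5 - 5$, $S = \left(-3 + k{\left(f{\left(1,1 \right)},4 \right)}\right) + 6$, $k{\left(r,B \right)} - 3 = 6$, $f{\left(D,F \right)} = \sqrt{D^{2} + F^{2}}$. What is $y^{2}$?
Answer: $1521$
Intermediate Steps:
$k{\left(r,B \right)} = 9$ ($k{\left(r,B \right)} = 3 + 6 = 9$)
$S = 12$ ($S = \left(-3 + 9\right) + 6 = 6 + 6 = 12$)
$m{\left(E,b \right)} = -10$
$y = -39$ ($y = -10 - 29 = -39$)
$y^{2} = \left(-39\right)^{2} = 1521$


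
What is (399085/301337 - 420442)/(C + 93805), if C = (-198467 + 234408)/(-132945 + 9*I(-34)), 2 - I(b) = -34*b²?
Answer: -27975248725662021/6241600569136682 ≈ -4.4821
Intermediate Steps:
I(b) = 2 + 34*b² (I(b) = 2 - (-34)*b² = 2 + 34*b²)
C = 35941/220809 (C = (-198467 + 234408)/(-132945 + 9*(2 + 34*(-34)²)) = 35941/(-132945 + 9*(2 + 34*1156)) = 35941/(-132945 + 9*(2 + 39304)) = 35941/(-132945 + 9*39306) = 35941/(-132945 + 353754) = 35941/220809 ≈ 0.16277)
(399085/301337 - 420442)/(C + 93805) = (399085/301337 - 420442)/(35941/220809 + 93805) = (399085*(1/301337) - 420442)/(20713024186/220809) = (399085/301337 - 420442)*(220809/20713024186) = -126694331869/301337*220809/20713024186 = -27975248725662021/6241600569136682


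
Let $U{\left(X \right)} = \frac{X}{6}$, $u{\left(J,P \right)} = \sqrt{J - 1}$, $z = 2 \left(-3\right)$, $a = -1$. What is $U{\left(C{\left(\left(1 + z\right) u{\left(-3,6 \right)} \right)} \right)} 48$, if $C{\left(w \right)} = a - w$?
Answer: $-8 + 80 i \approx -8.0 + 80.0 i$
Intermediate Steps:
$z = -6$
$u{\left(J,P \right)} = \sqrt{-1 + J}$
$C{\left(w \right)} = -1 - w$
$U{\left(X \right)} = \frac{X}{6}$ ($U{\left(X \right)} = X \frac{1}{6} = \frac{X}{6}$)
$U{\left(C{\left(\left(1 + z\right) u{\left(-3,6 \right)} \right)} \right)} 48 = \frac{-1 - \left(1 - 6\right) \sqrt{-1 - 3}}{6} \cdot 48 = \frac{-1 - - 5 \sqrt{-4}}{6} \cdot 48 = \frac{-1 - - 5 \cdot 2 i}{6} \cdot 48 = \frac{-1 - - 10 i}{6} \cdot 48 = \frac{-1 + 10 i}{6} \cdot 48 = \left(- \frac{1}{6} + \frac{5 i}{3}\right) 48 = -8 + 80 i$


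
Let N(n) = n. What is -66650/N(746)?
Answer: -33325/373 ≈ -89.343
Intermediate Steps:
-66650/N(746) = -66650/746 = -66650*1/746 = -33325/373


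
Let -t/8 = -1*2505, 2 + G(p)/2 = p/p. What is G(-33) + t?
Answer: 20038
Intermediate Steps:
G(p) = -2 (G(p) = -4 + 2*(p/p) = -4 + 2*1 = -4 + 2 = -2)
t = 20040 (t = -(-8)*2505 = -8*(-2505) = 20040)
G(-33) + t = -2 + 20040 = 20038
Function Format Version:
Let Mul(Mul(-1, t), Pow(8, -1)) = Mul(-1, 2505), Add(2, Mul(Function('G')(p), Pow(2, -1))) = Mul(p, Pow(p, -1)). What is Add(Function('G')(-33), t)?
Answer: 20038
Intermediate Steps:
Function('G')(p) = -2 (Function('G')(p) = Add(-4, Mul(2, Mul(p, Pow(p, -1)))) = Add(-4, Mul(2, 1)) = Add(-4, 2) = -2)
t = 20040 (t = Mul(-8, Mul(-1, 2505)) = Mul(-8, -2505) = 20040)
Add(Function('G')(-33), t) = Add(-2, 20040) = 20038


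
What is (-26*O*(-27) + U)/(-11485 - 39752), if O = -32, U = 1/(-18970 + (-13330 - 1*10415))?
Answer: 959549761/2188588455 ≈ 0.43843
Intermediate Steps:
U = -1/42715 (U = 1/(-18970 + (-13330 - 10415)) = 1/(-18970 - 23745) = 1/(-42715) = -1/42715 ≈ -2.3411e-5)
(-26*O*(-27) + U)/(-11485 - 39752) = (-26*(-32)*(-27) - 1/42715)/(-11485 - 39752) = (832*(-27) - 1/42715)/(-51237) = (-22464 - 1/42715)*(-1/51237) = -959549761/42715*(-1/51237) = 959549761/2188588455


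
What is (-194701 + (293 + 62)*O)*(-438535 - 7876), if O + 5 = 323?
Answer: 36521330321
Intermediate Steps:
O = 318 (O = -5 + 323 = 318)
(-194701 + (293 + 62)*O)*(-438535 - 7876) = (-194701 + (293 + 62)*318)*(-438535 - 7876) = (-194701 + 355*318)*(-446411) = (-194701 + 112890)*(-446411) = -81811*(-446411) = 36521330321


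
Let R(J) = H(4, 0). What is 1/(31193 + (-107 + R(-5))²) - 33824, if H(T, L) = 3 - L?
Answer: -1420912415/42009 ≈ -33824.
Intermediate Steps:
R(J) = 3 (R(J) = 3 - 1*0 = 3 + 0 = 3)
1/(31193 + (-107 + R(-5))²) - 33824 = 1/(31193 + (-107 + 3)²) - 33824 = 1/(31193 + (-104)²) - 33824 = 1/(31193 + 10816) - 33824 = 1/42009 - 33824 = -1420912415/42009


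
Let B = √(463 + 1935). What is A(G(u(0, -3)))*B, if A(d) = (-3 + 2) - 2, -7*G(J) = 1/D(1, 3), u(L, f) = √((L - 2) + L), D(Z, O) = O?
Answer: -3*√2398 ≈ -146.91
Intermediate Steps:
B = √2398 ≈ 48.969
u(L, f) = √(-2 + 2*L) (u(L, f) = √((-2 + L) + L) = √(-2 + 2*L))
G(J) = -1/21 (G(J) = -⅐/3 = -⅐*⅓ = -1/21)
A(d) = -3 (A(d) = -1 - 2 = -3)
A(G(u(0, -3)))*B = -3*√2398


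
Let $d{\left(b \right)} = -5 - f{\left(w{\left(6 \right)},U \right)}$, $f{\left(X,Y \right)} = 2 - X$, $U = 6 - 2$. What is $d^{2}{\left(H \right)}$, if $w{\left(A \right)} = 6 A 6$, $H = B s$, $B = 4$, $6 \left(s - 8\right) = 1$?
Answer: $43681$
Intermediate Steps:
$s = \frac{49}{6}$ ($s = 8 + \frac{1}{6} \cdot 1 = 8 + \frac{1}{6} = \frac{49}{6} \approx 8.1667$)
$H = \frac{98}{3}$ ($H = 4 \cdot \frac{49}{6} = \frac{98}{3} \approx 32.667$)
$U = 4$ ($U = 6 - 2 = 4$)
$w{\left(A \right)} = 36 A$
$d{\left(b \right)} = 209$ ($d{\left(b \right)} = -5 - \left(2 - 36 \cdot 6\right) = -5 - \left(2 - 216\right) = -5 - -214 = -5 + 214 = 209$)
$d^{2}{\left(H \right)} = 209^{2} = 43681$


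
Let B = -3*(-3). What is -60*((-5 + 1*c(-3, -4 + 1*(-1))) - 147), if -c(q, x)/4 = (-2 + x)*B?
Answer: -6000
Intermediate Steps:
B = 9
c(q, x) = 72 - 36*x (c(q, x) = -4*(-2 + x)*9 = -4*(-18 + 9*x) = 72 - 36*x)
-60*((-5 + 1*c(-3, -4 + 1*(-1))) - 147) = -60*((-5 + 1*(72 - 36*(-4 + 1*(-1)))) - 147) = -60*((-5 + 1*(72 - 36*(-4 - 1))) - 147) = -60*((-5 + 1*(72 - 36*(-5))) - 147) = -60*((-5 + 1*(72 + 180)) - 147) = -60*((-5 + 1*252) - 147) = -60*((-5 + 252) - 147) = -60*(247 - 147) = -60*100 = -6000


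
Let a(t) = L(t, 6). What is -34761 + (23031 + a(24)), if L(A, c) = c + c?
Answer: -11718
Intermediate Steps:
L(A, c) = 2*c
a(t) = 12 (a(t) = 2*6 = 12)
-34761 + (23031 + a(24)) = -34761 + (23031 + 12) = -34761 + 23043 = -11718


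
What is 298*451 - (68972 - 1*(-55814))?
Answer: 9612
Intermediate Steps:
298*451 - (68972 - 1*(-55814)) = 134398 - (68972 + 55814) = 134398 - 1*124786 = 134398 - 124786 = 9612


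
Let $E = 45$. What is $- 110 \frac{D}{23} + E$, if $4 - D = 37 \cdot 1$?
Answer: $\frac{4665}{23} \approx 202.83$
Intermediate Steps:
$D = -33$ ($D = 4 - 37 \cdot 1 = 4 - 37 = -33$)
$- 110 \frac{D}{23} + E = - 110 \left(- \frac{33}{23}\right) + 45 = - 110 \left(\left(-33\right) \frac{1}{23}\right) + 45 = \left(-110\right) \left(- \frac{33}{23}\right) + 45 = \frac{3630}{23} + 45 = \frac{4665}{23}$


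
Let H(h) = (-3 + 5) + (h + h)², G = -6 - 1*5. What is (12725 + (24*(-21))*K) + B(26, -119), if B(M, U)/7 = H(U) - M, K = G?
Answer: 414609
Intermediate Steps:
G = -11 (G = -6 - 5 = -11)
H(h) = 2 + 4*h² (H(h) = 2 + (2*h)² = 2 + 4*h²)
K = -11
B(M, U) = 14 - 7*M + 28*U² (B(M, U) = 7*((2 + 4*U²) - M) = 7*(2 - M + 4*U²) = 14 - 7*M + 28*U²)
(12725 + (24*(-21))*K) + B(26, -119) = (12725 + (24*(-21))*(-11)) + (14 - 7*26 + 28*(-119)²) = (12725 - 504*(-11)) + (14 - 182 + 28*14161) = (12725 + 5544) + (14 - 182 + 396508) = 18269 + 396340 = 414609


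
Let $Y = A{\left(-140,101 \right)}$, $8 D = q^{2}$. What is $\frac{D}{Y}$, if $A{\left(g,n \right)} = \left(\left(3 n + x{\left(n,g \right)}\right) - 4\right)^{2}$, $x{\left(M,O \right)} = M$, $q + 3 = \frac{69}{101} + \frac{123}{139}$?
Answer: $\frac{404130609}{252279706880000} \approx 1.6019 \cdot 10^{-6}$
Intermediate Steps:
$q = - \frac{20103}{14039}$ ($q = -3 + \left(\frac{69}{101} + \frac{123}{139}\right) = -3 + \frac{22014}{14039} = - \frac{20103}{14039} \approx -1.4319$)
$D = \frac{404130609}{1576748168}$ ($D = \frac{\left(- \frac{20103}{14039}\right)^{2}}{8} = \frac{1}{8} \cdot \frac{404130609}{197093521} = \frac{404130609}{1576748168} \approx 0.25631$)
$A{\left(g,n \right)} = \left(-4 + 4 n\right)^{2}$ ($A{\left(g,n \right)} = \left(\left(3 n + n\right) - 4\right)^{2} = \left(4 n - 4\right)^{2} = \left(-4 + 4 n\right)^{2}$)
$Y = 160000$ ($Y = 16 \left(-1 + 101\right)^{2} = 16 \cdot 100^{2} = 16 \cdot 10000 = 160000$)
$\frac{D}{Y} = \frac{404130609}{1576748168 \cdot 160000} = \frac{404130609}{1576748168} \cdot \frac{1}{160000} = \frac{404130609}{252279706880000}$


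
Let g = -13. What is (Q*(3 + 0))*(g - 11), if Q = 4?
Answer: -288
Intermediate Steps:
(Q*(3 + 0))*(g - 11) = (4*(3 + 0))*(-13 - 11) = (4*3)*(-24) = 12*(-24) = -288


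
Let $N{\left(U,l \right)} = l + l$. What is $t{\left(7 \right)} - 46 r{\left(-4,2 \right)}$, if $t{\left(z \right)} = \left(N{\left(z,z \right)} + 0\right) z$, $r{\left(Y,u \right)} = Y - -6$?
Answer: $6$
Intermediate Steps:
$N{\left(U,l \right)} = 2 l$
$r{\left(Y,u \right)} = 6 + Y$ ($r{\left(Y,u \right)} = Y + 6 = 6 + Y$)
$t{\left(z \right)} = 2 z^{2}$ ($t{\left(z \right)} = \left(2 z + 0\right) z = 2 z z = 2 z^{2}$)
$t{\left(7 \right)} - 46 r{\left(-4,2 \right)} = 2 \cdot 7^{2} - 46 \left(6 - 4\right) = 2 \cdot 49 - 92 = 98 - 92 = 6$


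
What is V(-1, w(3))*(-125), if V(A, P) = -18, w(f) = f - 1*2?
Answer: 2250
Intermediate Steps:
w(f) = -2 + f (w(f) = f - 2 = -2 + f)
V(-1, w(3))*(-125) = -18*(-125) = 2250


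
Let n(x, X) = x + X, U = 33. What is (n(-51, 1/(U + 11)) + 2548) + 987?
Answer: 153297/44 ≈ 3484.0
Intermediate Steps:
n(x, X) = X + x
(n(-51, 1/(U + 11)) + 2548) + 987 = ((1/(33 + 11) - 51) + 2548) + 987 = ((1/44 - 51) + 2548) + 987 = (-2243/44 + 2548) + 987 = 109869/44 + 987 = 153297/44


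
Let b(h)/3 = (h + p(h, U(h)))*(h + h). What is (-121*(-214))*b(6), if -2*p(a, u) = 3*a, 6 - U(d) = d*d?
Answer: -2796552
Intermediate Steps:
U(d) = 6 - d**2 (U(d) = 6 - d*d = 6 - d**2)
p(a, u) = -3*a/2
b(h) = -3*h**2 (b(h) = 3*((h - 3*h/2)*(h + h)) = 3*((-h/2)*(2*h)) = 3*(-h**2) = -3*h**2)
(-121*(-214))*b(6) = (-121*(-214))*(-3*6**2) = 25894*(-3*36) = 25894*(-108) = -2796552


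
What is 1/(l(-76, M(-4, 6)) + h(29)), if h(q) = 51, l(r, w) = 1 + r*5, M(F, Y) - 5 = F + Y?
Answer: -1/328 ≈ -0.0030488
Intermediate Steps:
M(F, Y) = 5 + F + Y (M(F, Y) = 5 + (F + Y) = 5 + F + Y)
l(r, w) = 1 + 5*r
1/(l(-76, M(-4, 6)) + h(29)) = 1/((1 + 5*(-76)) + 51) = 1/((1 - 380) + 51) = 1/(-379 + 51) = 1/(-328) = -1/328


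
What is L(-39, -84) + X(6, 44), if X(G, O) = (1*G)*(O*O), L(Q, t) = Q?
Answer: 11577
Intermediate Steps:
X(G, O) = G*O²
L(-39, -84) + X(6, 44) = -39 + 6*44² = -39 + 6*1936 = -39 + 11616 = 11577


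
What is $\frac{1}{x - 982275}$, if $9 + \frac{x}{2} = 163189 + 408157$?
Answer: $\frac{1}{160399} \approx 6.2345 \cdot 10^{-6}$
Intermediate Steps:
$x = 1142674$ ($x = -18 + 2 \left(163189 + 408157\right) = -18 + 2 \cdot 571346 = -18 + 1142692 = 1142674$)
$\frac{1}{x - 982275} = \frac{1}{1142674 - 982275} = \frac{1}{160399}$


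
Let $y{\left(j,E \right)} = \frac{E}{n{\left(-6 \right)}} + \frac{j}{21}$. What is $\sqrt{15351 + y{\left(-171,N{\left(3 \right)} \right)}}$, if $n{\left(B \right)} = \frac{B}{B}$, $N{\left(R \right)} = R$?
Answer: $\frac{\sqrt{751947}}{7} \approx 123.88$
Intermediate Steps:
$n{\left(B \right)} = 1$
$y{\left(j,E \right)} = E + \frac{j}{21}$ ($y{\left(j,E \right)} = \frac{E}{1} + \frac{j}{21} = E 1 + j \frac{1}{21} = E + \frac{j}{21}$)
$\sqrt{15351 + y{\left(-171,N{\left(3 \right)} \right)}} = \sqrt{15351 + \left(3 + \frac{1}{21} \left(-171\right)\right)} = \sqrt{15351 + \left(3 - \frac{57}{7}\right)} = \sqrt{15351 - \frac{36}{7}} = \sqrt{\frac{107421}{7}} = \frac{\sqrt{751947}}{7}$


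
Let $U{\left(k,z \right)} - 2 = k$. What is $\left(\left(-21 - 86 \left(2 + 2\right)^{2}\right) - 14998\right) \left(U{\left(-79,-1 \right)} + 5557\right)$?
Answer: $-89844600$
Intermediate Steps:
$U{\left(k,z \right)} = 2 + k$
$\left(\left(-21 - 86 \left(2 + 2\right)^{2}\right) - 14998\right) \left(U{\left(-79,-1 \right)} + 5557\right) = \left(\left(-21 - 86 \left(2 + 2\right)^{2}\right) - 14998\right) \left(\left(2 - 79\right) + 5557\right) = \left(\left(-21 - 86 \cdot 4^{2}\right) - 14998\right) \left(-77 + 5557\right) = \left(\left(-21 - 1376\right) - 14998\right) 5480 = \left(-1397 - 14998\right) 5480 = \left(-16395\right) 5480 = -89844600$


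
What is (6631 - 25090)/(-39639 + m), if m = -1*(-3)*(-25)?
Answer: 6153/13238 ≈ 0.46480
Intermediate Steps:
m = -75 (m = 3*(-25) = -75)
(6631 - 25090)/(-39639 + m) = (6631 - 25090)/(-39639 - 75) = -18459/(-39714) = -18459*(-1/39714) = 6153/13238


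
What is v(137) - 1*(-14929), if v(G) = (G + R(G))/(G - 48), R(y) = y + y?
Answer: 1329092/89 ≈ 14934.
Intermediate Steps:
R(y) = 2*y
v(G) = 3*G/(-48 + G) (v(G) = (G + 2*G)/(G - 48) = (3*G)/(-48 + G) = 3*G/(-48 + G))
v(137) - 1*(-14929) = 3*137/(-48 + 137) - 1*(-14929) = 3*137/89 + 14929 = 3*137*(1/89) + 14929 = 411/89 + 14929 = 1329092/89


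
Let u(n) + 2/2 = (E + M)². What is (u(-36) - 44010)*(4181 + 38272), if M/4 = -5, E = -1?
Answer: -1849677210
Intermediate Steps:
M = -20 (M = 4*(-5) = -20)
u(n) = 440 (u(n) = -1 + (-1 - 20)² = -1 + (-21)² = -1 + 441 = 440)
(u(-36) - 44010)*(4181 + 38272) = (440 - 44010)*(4181 + 38272) = -43570*42453 = -1849677210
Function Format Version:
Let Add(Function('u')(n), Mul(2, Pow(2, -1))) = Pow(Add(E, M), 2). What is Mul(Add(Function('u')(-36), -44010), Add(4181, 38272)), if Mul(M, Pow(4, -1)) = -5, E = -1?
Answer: -1849677210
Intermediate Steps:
M = -20 (M = Mul(4, -5) = -20)
Function('u')(n) = 440 (Function('u')(n) = Add(-1, Pow(Add(-1, -20), 2)) = Add(-1, Pow(-21, 2)) = Add(-1, 441) = 440)
Mul(Add(Function('u')(-36), -44010), Add(4181, 38272)) = Mul(Add(440, -44010), Add(4181, 38272)) = Mul(-43570, 42453) = -1849677210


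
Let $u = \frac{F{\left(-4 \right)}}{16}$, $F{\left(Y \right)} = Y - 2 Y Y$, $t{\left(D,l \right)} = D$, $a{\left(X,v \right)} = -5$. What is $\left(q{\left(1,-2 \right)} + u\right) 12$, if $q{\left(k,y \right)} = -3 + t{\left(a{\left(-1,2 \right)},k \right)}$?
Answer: $-123$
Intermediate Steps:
$F{\left(Y \right)} = Y - 2 Y^{2}$
$q{\left(k,y \right)} = -8$ ($q{\left(k,y \right)} = -3 - 5 = -8$)
$u = - \frac{9}{4}$ ($u = \frac{\left(-4\right) \left(1 - -8\right)}{16} = - 4 \left(1 + 8\right) \frac{1}{16} = \left(-4\right) 9 \cdot \frac{1}{16} = \left(-36\right) \frac{1}{16} = - \frac{9}{4} \approx -2.25$)
$\left(q{\left(1,-2 \right)} + u\right) 12 = \left(-8 - \frac{9}{4}\right) 12 = \left(- \frac{41}{4}\right) 12 = -123$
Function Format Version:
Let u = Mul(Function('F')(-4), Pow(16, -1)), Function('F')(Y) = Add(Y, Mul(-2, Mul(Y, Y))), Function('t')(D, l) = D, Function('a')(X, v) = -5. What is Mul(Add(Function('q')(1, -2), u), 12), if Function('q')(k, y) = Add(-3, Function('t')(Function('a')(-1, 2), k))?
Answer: -123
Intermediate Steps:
Function('F')(Y) = Add(Y, Mul(-2, Pow(Y, 2)))
Function('q')(k, y) = -8 (Function('q')(k, y) = Add(-3, -5) = -8)
u = Rational(-9, 4) (u = Mul(Mul(-4, Add(1, Mul(-2, -4))), Pow(16, -1)) = Mul(Mul(-4, Add(1, 8)), Rational(1, 16)) = Mul(Mul(-4, 9), Rational(1, 16)) = Mul(-36, Rational(1, 16)) = Rational(-9, 4) ≈ -2.2500)
Mul(Add(Function('q')(1, -2), u), 12) = Mul(Add(-8, Rational(-9, 4)), 12) = Mul(Rational(-41, 4), 12) = -123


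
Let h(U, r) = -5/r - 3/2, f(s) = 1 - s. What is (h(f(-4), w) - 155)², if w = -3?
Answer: 863041/36 ≈ 23973.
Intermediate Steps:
h(U, r) = -3/2 - 5/r (h(U, r) = -5/r - 3*½ = -5/r - 3/2 = -3/2 - 5/r)
(h(f(-4), w) - 155)² = ((-3/2 - 5/(-3)) - 155)² = ((-3/2 - 5*(-⅓)) - 155)² = ((-3/2 + 5/3) - 155)² = (⅙ - 155)² = (-929/6)² = 863041/36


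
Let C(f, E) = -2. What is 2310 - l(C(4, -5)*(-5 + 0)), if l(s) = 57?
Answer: 2253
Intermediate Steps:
2310 - l(C(4, -5)*(-5 + 0)) = 2310 - 1*57 = 2310 - 57 = 2253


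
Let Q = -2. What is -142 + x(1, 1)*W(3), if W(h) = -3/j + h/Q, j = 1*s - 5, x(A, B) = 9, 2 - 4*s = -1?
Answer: -5071/34 ≈ -149.15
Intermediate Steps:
s = 3/4 (s = 1/2 - 1/4*(-1) = 1/2 + 1/4 = 3/4 ≈ 0.75000)
j = -17/4 (j = 1*(3/4) - 5 = 3/4 - 5 = -17/4 ≈ -4.2500)
W(h) = 12/17 - h/2 (W(h) = -3/(-17/4) + h/(-2) = -3*(-4/17) + h*(-1/2) = 12/17 - h/2)
-142 + x(1, 1)*W(3) = -142 + 9*(12/17 - 1/2*3) = -142 + 9*(12/17 - 3/2) = -142 + 9*(-27/34) = -142 - 243/34 = -5071/34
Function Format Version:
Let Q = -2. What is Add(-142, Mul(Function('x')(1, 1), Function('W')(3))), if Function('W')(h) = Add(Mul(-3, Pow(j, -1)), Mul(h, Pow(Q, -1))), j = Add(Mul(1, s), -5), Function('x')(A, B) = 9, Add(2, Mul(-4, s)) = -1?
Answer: Rational(-5071, 34) ≈ -149.15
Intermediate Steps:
s = Rational(3, 4) (s = Add(Rational(1, 2), Mul(Rational(-1, 4), -1)) = Add(Rational(1, 2), Rational(1, 4)) = Rational(3, 4) ≈ 0.75000)
j = Rational(-17, 4) (j = Add(Mul(1, Rational(3, 4)), -5) = Add(Rational(3, 4), -5) = Rational(-17, 4) ≈ -4.2500)
Function('W')(h) = Add(Rational(12, 17), Mul(Rational(-1, 2), h)) (Function('W')(h) = Add(Mul(-3, Pow(Rational(-17, 4), -1)), Mul(h, Pow(-2, -1))) = Add(Mul(-3, Rational(-4, 17)), Mul(h, Rational(-1, 2))) = Add(Rational(12, 17), Mul(Rational(-1, 2), h)))
Add(-142, Mul(Function('x')(1, 1), Function('W')(3))) = Add(-142, Mul(9, Add(Rational(12, 17), Mul(Rational(-1, 2), 3)))) = Add(-142, Mul(9, Add(Rational(12, 17), Rational(-3, 2)))) = Add(-142, Mul(9, Rational(-27, 34))) = Add(-142, Rational(-243, 34)) = Rational(-5071, 34)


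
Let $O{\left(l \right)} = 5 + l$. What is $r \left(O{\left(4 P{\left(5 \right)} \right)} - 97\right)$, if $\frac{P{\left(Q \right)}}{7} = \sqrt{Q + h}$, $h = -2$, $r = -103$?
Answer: $9476 - 2884 \sqrt{3} \approx 4480.8$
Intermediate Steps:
$P{\left(Q \right)} = 7 \sqrt{-2 + Q}$ ($P{\left(Q \right)} = 7 \sqrt{Q - 2} = 7 \sqrt{-2 + Q}$)
$r \left(O{\left(4 P{\left(5 \right)} \right)} - 97\right) = - 103 \left(\left(5 + 4 \cdot 7 \sqrt{-2 + 5}\right) - 97\right) = - 103 \left(\left(5 + 4 \cdot 7 \sqrt{3}\right) - 97\right) = - 103 \left(\left(5 + 28 \sqrt{3}\right) - 97\right) = - 103 \left(-92 + 28 \sqrt{3}\right) = 9476 - 2884 \sqrt{3}$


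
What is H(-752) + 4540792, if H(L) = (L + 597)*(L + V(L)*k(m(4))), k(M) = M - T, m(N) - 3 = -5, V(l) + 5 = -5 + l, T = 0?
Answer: 4421132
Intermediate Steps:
V(l) = -10 + l (V(l) = -5 + (-5 + l) = -10 + l)
m(N) = -2 (m(N) = 3 - 5 = -2)
k(M) = M (k(M) = M - 1*0 = M + 0 = M)
H(L) = (20 - L)*(597 + L) (H(L) = (L + 597)*(L + (-10 + L)*(-2)) = (597 + L)*(L + (20 - 2*L)) = (597 + L)*(20 - L) = (20 - L)*(597 + L))
H(-752) + 4540792 = (11940 - 1*(-752)**2 - 577*(-752)) + 4540792 = (11940 - 1*565504 + 433904) + 4540792 = (11940 - 565504 + 433904) + 4540792 = -119660 + 4540792 = 4421132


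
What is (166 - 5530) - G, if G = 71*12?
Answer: -6216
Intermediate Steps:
G = 852
(166 - 5530) - G = (166 - 5530) - 1*852 = -5364 - 852 = -6216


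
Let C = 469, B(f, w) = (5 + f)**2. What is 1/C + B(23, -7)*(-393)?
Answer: -144504527/469 ≈ -3.0811e+5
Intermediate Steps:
1/C + B(23, -7)*(-393) = 1/469 + (5 + 23)**2*(-393) = 1/469 + 28**2*(-393) = 1/469 + 784*(-393) = 1/469 - 308112 = -144504527/469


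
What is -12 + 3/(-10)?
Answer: -123/10 ≈ -12.300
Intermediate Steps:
-12 + 3/(-10) = -12 - ⅒*3 = -12 - 3/10 = -123/10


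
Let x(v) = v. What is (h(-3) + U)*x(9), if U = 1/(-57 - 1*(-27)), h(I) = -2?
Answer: -183/10 ≈ -18.300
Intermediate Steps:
U = -1/30 (U = 1/(-57 + 27) = 1/(-30) = -1/30 ≈ -0.033333)
(h(-3) + U)*x(9) = (-2 - 1/30)*9 = -61/30*9 = -183/10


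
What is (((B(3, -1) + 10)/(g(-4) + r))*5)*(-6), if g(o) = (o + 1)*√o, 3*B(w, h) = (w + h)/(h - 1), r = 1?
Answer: -290/37 - 1740*I/37 ≈ -7.8378 - 47.027*I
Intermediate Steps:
B(w, h) = (h + w)/(3*(-1 + h)) (B(w, h) = ((w + h)/(h - 1))/3 = ((h + w)/(-1 + h))/3 = (h + w)/(3*(-1 + h)))
g(o) = √o*(1 + o) (g(o) = (1 + o)*√o = √o*(1 + o))
(((B(3, -1) + 10)/(g(-4) + r))*5)*(-6) = ((((-1 + 3)/(3*(-1 - 1)) + 10)/(√(-4)*(1 - 4) + 1))*5)*(-6) = ((((⅓)*2/(-2) + 10)/((2*I)*(-3) + 1))*5)*(-6) = ((((⅓)*(-½)*2 + 10)/(-6*I + 1))*5)*(-6) = (((-⅓ + 10)/(1 - 6*I))*5)*(-6) = ((29*((1 + 6*I)/37)/3)*5)*(-6) = ((29*(1 + 6*I)/111)*5)*(-6) = (145*(1 + 6*I)/111)*(-6) = -290*(1 + 6*I)/37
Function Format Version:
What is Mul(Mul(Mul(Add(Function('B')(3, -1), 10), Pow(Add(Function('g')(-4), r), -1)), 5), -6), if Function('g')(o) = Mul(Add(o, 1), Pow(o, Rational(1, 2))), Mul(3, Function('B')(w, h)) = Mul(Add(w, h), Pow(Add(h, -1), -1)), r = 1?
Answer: Add(Rational(-290, 37), Mul(Rational(-1740, 37), I)) ≈ Add(-7.8378, Mul(-47.027, I))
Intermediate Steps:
Function('B')(w, h) = Mul(Rational(1, 3), Pow(Add(-1, h), -1), Add(h, w)) (Function('B')(w, h) = Mul(Rational(1, 3), Mul(Add(w, h), Pow(Add(h, -1), -1))) = Mul(Rational(1, 3), Mul(Add(h, w), Pow(Add(-1, h), -1))) = Mul(Rational(1, 3), Mul(Pow(Add(-1, h), -1), Add(h, w))) = Mul(Rational(1, 3), Pow(Add(-1, h), -1), Add(h, w)))
Function('g')(o) = Mul(Pow(o, Rational(1, 2)), Add(1, o)) (Function('g')(o) = Mul(Add(1, o), Pow(o, Rational(1, 2))) = Mul(Pow(o, Rational(1, 2)), Add(1, o)))
Mul(Mul(Mul(Add(Function('B')(3, -1), 10), Pow(Add(Function('g')(-4), r), -1)), 5), -6) = Mul(Mul(Mul(Add(Mul(Rational(1, 3), Pow(Add(-1, -1), -1), Add(-1, 3)), 10), Pow(Add(Mul(Pow(-4, Rational(1, 2)), Add(1, -4)), 1), -1)), 5), -6) = Mul(Mul(Mul(Add(Mul(Rational(1, 3), Pow(-2, -1), 2), 10), Pow(Add(Mul(Mul(2, I), -3), 1), -1)), 5), -6) = Mul(Mul(Mul(Add(Mul(Rational(1, 3), Rational(-1, 2), 2), 10), Pow(Add(Mul(-6, I), 1), -1)), 5), -6) = Mul(Mul(Mul(Add(Rational(-1, 3), 10), Pow(Add(1, Mul(-6, I)), -1)), 5), -6) = Mul(Mul(Mul(Rational(29, 3), Mul(Rational(1, 37), Add(1, Mul(6, I)))), 5), -6) = Mul(Mul(Mul(Rational(29, 111), Add(1, Mul(6, I))), 5), -6) = Mul(Mul(Rational(145, 111), Add(1, Mul(6, I))), -6) = Mul(Rational(-290, 37), Add(1, Mul(6, I)))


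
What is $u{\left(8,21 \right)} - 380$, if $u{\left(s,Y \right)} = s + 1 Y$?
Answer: $-351$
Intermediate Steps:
$u{\left(s,Y \right)} = Y + s$ ($u{\left(s,Y \right)} = s + Y = Y + s$)
$u{\left(8,21 \right)} - 380 = \left(21 + 8\right) - 380 = 29 - 380 = -351$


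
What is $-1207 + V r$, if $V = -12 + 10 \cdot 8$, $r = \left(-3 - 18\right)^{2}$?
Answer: $28781$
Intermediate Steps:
$r = 441$ ($r = \left(-21\right)^{2} = 441$)
$V = 68$ ($V = -12 + 80 = 68$)
$-1207 + V r = -1207 + 68 \cdot 441 = -1207 + 29988 = 28781$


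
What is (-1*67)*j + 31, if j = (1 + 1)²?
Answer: -237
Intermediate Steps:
j = 4 (j = 2² = 4)
(-1*67)*j + 31 = -1*67*4 + 31 = -67*4 + 31 = -268 + 31 = -237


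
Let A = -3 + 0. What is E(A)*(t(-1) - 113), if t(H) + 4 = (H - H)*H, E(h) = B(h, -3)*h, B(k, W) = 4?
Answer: 1404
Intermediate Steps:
A = -3
E(h) = 4*h
t(H) = -4 (t(H) = -4 + (H - H)*H = -4 + 0*H = -4 + 0 = -4)
E(A)*(t(-1) - 113) = (4*(-3))*(-4 - 113) = -12*(-117) = 1404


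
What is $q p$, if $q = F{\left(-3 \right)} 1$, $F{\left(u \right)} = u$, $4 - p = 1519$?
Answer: $4545$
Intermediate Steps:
$p = -1515$ ($p = 4 - 1519 = -1515$)
$q = -3$ ($q = \left(-3\right) 1 = -3$)
$q p = \left(-3\right) \left(-1515\right) = 4545$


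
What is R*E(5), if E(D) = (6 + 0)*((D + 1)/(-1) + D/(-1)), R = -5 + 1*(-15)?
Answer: 1320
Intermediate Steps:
R = -20 (R = -5 - 15 = -20)
E(D) = -6 - 12*D (E(D) = 6*((1 + D)*(-1) + D*(-1)) = 6*((-1 - D) - D) = 6*(-1 - 2*D) = -6 - 12*D)
R*E(5) = -20*(-6 - 12*5) = -20*(-6 - 60) = -20*(-66) = 1320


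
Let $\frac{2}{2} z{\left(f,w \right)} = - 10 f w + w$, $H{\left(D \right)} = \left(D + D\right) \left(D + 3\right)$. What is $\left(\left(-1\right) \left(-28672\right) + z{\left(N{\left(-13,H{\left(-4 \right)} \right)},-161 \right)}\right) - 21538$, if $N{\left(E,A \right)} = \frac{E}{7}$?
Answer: $3983$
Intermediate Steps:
$H{\left(D \right)} = 2 D \left(3 + D\right)$
$N{\left(E,A \right)} = \frac{E}{7}$ ($N{\left(E,A \right)} = E \frac{1}{7} = \frac{E}{7}$)
$z{\left(f,w \right)} = w - 10 f w$ ($z{\left(f,w \right)} = - 10 f w + w = w - 10 f w$)
$\left(\left(-1\right) \left(-28672\right) + z{\left(N{\left(-13,H{\left(-4 \right)} \right)},-161 \right)}\right) - 21538 = \left(\left(-1\right) \left(-28672\right) - 161 \left(1 - 10 \cdot \frac{1}{7} \left(-13\right)\right)\right) - 21538 = \left(28672 - 161 \left(1 - - \frac{130}{7}\right)\right) - 21538 = \left(28672 - 161 \left(1 + \frac{130}{7}\right)\right) - 21538 = \left(28672 - 3151\right) - 21538 = 25521 - 21538 = 3983$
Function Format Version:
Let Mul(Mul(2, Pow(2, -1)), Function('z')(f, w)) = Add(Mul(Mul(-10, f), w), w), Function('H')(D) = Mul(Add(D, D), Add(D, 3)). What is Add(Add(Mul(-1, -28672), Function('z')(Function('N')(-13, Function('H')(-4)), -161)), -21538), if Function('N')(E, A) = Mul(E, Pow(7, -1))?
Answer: 3983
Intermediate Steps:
Function('H')(D) = Mul(2, D, Add(3, D)) (Function('H')(D) = Mul(Mul(2, D), Add(3, D)) = Mul(2, D, Add(3, D)))
Function('N')(E, A) = Mul(Rational(1, 7), E) (Function('N')(E, A) = Mul(E, Rational(1, 7)) = Mul(Rational(1, 7), E))
Function('z')(f, w) = Add(w, Mul(-10, f, w)) (Function('z')(f, w) = Add(Mul(Mul(-10, f), w), w) = Add(Mul(-10, f, w), w) = Add(w, Mul(-10, f, w)))
Add(Add(Mul(-1, -28672), Function('z')(Function('N')(-13, Function('H')(-4)), -161)), -21538) = Add(Add(Mul(-1, -28672), Mul(-161, Add(1, Mul(-10, Mul(Rational(1, 7), -13))))), -21538) = Add(Add(28672, Mul(-161, Add(1, Mul(-10, Rational(-13, 7))))), -21538) = Add(Add(28672, Mul(-161, Add(1, Rational(130, 7)))), -21538) = Add(Add(28672, Mul(-161, Rational(137, 7))), -21538) = Add(Add(28672, -3151), -21538) = Add(25521, -21538) = 3983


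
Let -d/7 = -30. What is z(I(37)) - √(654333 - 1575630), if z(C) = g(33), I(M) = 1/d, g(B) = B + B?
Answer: 66 - I*√921297 ≈ 66.0 - 959.84*I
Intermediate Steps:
d = 210 (d = -7*(-30) = 210)
g(B) = 2*B
I(M) = 1/210
z(C) = 66 (z(C) = 2*33 = 66)
z(I(37)) - √(654333 - 1575630) = 66 - √(654333 - 1575630) = 66 - √(-921297) = 66 - I*√921297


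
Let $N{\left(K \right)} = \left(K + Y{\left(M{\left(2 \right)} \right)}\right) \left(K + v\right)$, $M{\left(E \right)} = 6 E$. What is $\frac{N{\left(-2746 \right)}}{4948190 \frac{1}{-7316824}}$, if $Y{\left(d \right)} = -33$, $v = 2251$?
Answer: $- \frac{1006505967852}{494819} \approx -2.0341 \cdot 10^{6}$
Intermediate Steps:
$N{\left(K \right)} = \left(-33 + K\right) \left(2251 + K\right)$ ($N{\left(K \right)} = \left(K - 33\right) \left(K + 2251\right) = \left(-33 + K\right) \left(2251 + K\right)$)
$\frac{N{\left(-2746 \right)}}{4948190 \frac{1}{-7316824}} = \frac{-74283 + \left(-2746\right)^{2} + 2218 \left(-2746\right)}{4948190 \frac{1}{-7316824}} = \frac{-74283 + 7540516 - 6090628}{4948190 \left(- \frac{1}{7316824}\right)} = \frac{1375605}{- \frac{2474095}{3658412}} = 1375605 \left(- \frac{3658412}{2474095}\right) = - \frac{1006505967852}{494819}$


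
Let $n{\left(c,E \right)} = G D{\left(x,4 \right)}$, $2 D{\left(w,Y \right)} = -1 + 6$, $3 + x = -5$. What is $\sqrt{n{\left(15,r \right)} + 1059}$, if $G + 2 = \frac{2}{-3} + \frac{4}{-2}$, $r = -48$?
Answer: $\frac{\sqrt{9426}}{3} \approx 32.363$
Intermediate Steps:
$x = -8$ ($x = -3 - 5 = -8$)
$D{\left(w,Y \right)} = \frac{5}{2}$ ($D{\left(w,Y \right)} = \frac{-1 + 6}{2} = \frac{1}{2} \cdot 5 = \frac{5}{2}$)
$G = - \frac{14}{3}$ ($G = -2 + \left(\frac{2}{-3} + \frac{4}{-2}\right) = -2 + \left(2 \left(- \frac{1}{3}\right) + 4 \left(- \frac{1}{2}\right)\right) = -2 - \frac{8}{3} = - \frac{14}{3} \approx -4.6667$)
$n{\left(c,E \right)} = - \frac{35}{3}$ ($n{\left(c,E \right)} = \left(- \frac{14}{3}\right) \frac{5}{2} = - \frac{35}{3}$)
$\sqrt{n{\left(15,r \right)} + 1059} = \sqrt{- \frac{35}{3} + 1059} = \sqrt{\frac{3142}{3}} = \frac{\sqrt{9426}}{3}$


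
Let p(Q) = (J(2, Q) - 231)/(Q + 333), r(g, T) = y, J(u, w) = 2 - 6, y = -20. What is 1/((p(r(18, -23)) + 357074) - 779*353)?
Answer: 313/25692996 ≈ 1.2182e-5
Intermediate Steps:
J(u, w) = -4
r(g, T) = -20
p(Q) = -235/(333 + Q) (p(Q) = (-4 - 231)/(Q + 333) = -235/(333 + Q))
1/((p(r(18, -23)) + 357074) - 779*353) = 1/((-235/(333 - 20) + 357074) - 779*353) = 1/((-235/313 + 357074) - 274987) = 1/(111763927/313 - 274987) = 1/(25692996/313) = 313/25692996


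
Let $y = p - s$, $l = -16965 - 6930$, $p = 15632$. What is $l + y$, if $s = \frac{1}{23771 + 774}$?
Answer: $- \frac{202815336}{24545} \approx -8263.0$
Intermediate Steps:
$s = \frac{1}{24545} \approx 4.0742 \cdot 10^{-5}$
$l = -23895$ ($l = -16965 - 6930 = -23895$)
$y = \frac{383687439}{24545}$ ($y = 15632 - \frac{1}{24545} = \frac{383687439}{24545} \approx 15632.0$)
$l + y = -23895 + \frac{383687439}{24545} = - \frac{202815336}{24545}$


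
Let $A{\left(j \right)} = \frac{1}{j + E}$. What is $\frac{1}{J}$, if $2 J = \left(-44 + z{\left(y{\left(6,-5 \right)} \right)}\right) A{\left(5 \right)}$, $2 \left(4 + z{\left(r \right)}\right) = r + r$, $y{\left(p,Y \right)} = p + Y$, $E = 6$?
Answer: $- \frac{22}{47} \approx -0.46809$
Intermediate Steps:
$y{\left(p,Y \right)} = Y + p$
$z{\left(r \right)} = -4 + r$ ($z{\left(r \right)} = -4 + \frac{r + r}{2} = -4 + \frac{2 r}{2} = -4 + r$)
$A{\left(j \right)} = \frac{1}{6 + j}$ ($A{\left(j \right)} = \frac{1}{j + 6} = \frac{1}{6 + j}$)
$J = - \frac{47}{22}$ ($J = \frac{\left(-44 + \left(-4 + \left(-5 + 6\right)\right)\right) \frac{1}{6 + 5}}{2} = \frac{\left(-44 + \left(-4 + 1\right)\right) \frac{1}{11}}{2} = \frac{\left(-44 - 3\right) \frac{1}{11}}{2} = \frac{\left(-47\right) \frac{1}{11}}{2} = \frac{1}{2} \left(- \frac{47}{11}\right) = - \frac{47}{22} \approx -2.1364$)
$\frac{1}{J} = \frac{1}{- \frac{47}{22}} = - \frac{22}{47}$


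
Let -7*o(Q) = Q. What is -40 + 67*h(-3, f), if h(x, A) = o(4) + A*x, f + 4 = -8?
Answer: 16336/7 ≈ 2333.7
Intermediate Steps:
f = -12 (f = -4 - 8 = -12)
o(Q) = -Q/7
h(x, A) = -4/7 + A*x (h(x, A) = -1/7*4 + A*x = -4/7 + A*x)
-40 + 67*h(-3, f) = -40 + 67*(-4/7 - 12*(-3)) = -40 + 67*(-4/7 + 36) = -40 + 67*(248/7) = -40 + 16616/7 = 16336/7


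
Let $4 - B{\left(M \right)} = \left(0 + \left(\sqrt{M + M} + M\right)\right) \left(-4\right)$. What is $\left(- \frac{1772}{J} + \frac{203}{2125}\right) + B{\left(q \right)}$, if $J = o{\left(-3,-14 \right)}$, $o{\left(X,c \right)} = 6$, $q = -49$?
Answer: $- \frac{3106141}{6375} + 28 i \sqrt{2} \approx -487.24 + 39.598 i$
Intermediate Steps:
$J = 6$
$B{\left(M \right)} = 4 + 4 M + 4 \sqrt{2} \sqrt{M}$ ($B{\left(M \right)} = 4 - \left(0 + \left(\sqrt{M + M} + M\right)\right) \left(-4\right) = 4 - \left(0 + \left(\sqrt{2 M} + M\right)\right) \left(-4\right) = 4 - \left(0 + \left(\sqrt{2} \sqrt{M} + M\right)\right) \left(-4\right) = 4 - \left(0 + \left(M + \sqrt{2} \sqrt{M}\right)\right) \left(-4\right) = 4 - \left(M + \sqrt{2} \sqrt{M}\right) \left(-4\right) = 4 - \left(- 4 M - 4 \sqrt{2} \sqrt{M}\right) = 4 + \left(4 M + 4 \sqrt{2} \sqrt{M}\right) = 4 + 4 M + 4 \sqrt{2} \sqrt{M}$)
$\left(- \frac{1772}{J} + \frac{203}{2125}\right) + B{\left(q \right)} = \left(- \frac{1772}{6} + \frac{203}{2125}\right) + \left(4 + 4 \left(-49\right) + 4 \sqrt{2} \sqrt{-49}\right) = \left(\left(-1772\right) \frac{1}{6} + 203 \cdot \frac{1}{2125}\right) + \left(4 - 196 + 4 \sqrt{2} \cdot 7 i\right) = \left(- \frac{886}{3} + \frac{203}{2125}\right) + \left(4 - 196 + 28 i \sqrt{2}\right) = - \frac{1882141}{6375} - \left(192 - 28 i \sqrt{2}\right) = - \frac{3106141}{6375} + 28 i \sqrt{2}$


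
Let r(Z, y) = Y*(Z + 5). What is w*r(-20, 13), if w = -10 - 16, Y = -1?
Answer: -390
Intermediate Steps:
r(Z, y) = -5 - Z (r(Z, y) = -(Z + 5) = -(5 + Z) = -5 - Z)
w = -26
w*r(-20, 13) = -26*(-5 - 1*(-20)) = -26*(-5 + 20) = -26*15 = -390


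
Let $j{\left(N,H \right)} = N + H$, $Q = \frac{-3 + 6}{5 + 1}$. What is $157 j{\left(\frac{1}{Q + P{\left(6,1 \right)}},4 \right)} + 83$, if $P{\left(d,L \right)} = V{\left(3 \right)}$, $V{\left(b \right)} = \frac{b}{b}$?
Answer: $\frac{2447}{3} \approx 815.67$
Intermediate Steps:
$V{\left(b \right)} = 1$
$P{\left(d,L \right)} = 1$
$Q = \frac{1}{2}$ ($Q = \frac{3}{6} = 3 \cdot \frac{1}{6} = \frac{1}{2} \approx 0.5$)
$j{\left(N,H \right)} = H + N$
$157 j{\left(\frac{1}{Q + P{\left(6,1 \right)}},4 \right)} + 83 = 157 \left(4 + \frac{1}{\frac{1}{2} + 1}\right) + 83 = 157 \left(4 + \frac{1}{\frac{3}{2}}\right) + 83 = 157 \left(4 + \frac{2}{3}\right) + 83 = 157 \cdot \frac{14}{3} + 83 = \frac{2198}{3} + 83 = \frac{2447}{3}$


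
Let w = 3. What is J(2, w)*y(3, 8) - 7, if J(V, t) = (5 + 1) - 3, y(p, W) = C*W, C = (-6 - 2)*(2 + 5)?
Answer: -1351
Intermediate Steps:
C = -56 (C = -8*7 = -56)
y(p, W) = -56*W
J(V, t) = 3 (J(V, t) = 6 - 3 = 3)
J(2, w)*y(3, 8) - 7 = 3*(-56*8) - 7 = 3*(-448) - 7 = -1344 - 7 = -1351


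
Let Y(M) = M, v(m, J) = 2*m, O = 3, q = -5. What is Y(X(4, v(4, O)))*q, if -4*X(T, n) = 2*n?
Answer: 20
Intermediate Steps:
X(T, n) = -n/2
Y(X(4, v(4, O)))*q = -4*(-5) = 20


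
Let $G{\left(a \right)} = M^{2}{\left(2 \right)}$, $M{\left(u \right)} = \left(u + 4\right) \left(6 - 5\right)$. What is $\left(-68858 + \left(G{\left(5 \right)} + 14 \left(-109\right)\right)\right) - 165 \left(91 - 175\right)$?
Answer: $-56488$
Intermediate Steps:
$M{\left(u \right)} = 4 + u$ ($M{\left(u \right)} = \left(4 + u\right) 1 = 4 + u$)
$G{\left(a \right)} = 36$ ($G{\left(a \right)} = \left(4 + 2\right)^{2} = 6^{2} = 36$)
$\left(-68858 + \left(G{\left(5 \right)} + 14 \left(-109\right)\right)\right) - 165 \left(91 - 175\right) = \left(-68858 + \left(36 + 14 \left(-109\right)\right)\right) - 165 \left(91 - 175\right) = \left(-68858 + \left(36 - 1526\right)\right) - -13860 = \left(-68858 - 1490\right) + 13860 = -70348 + 13860 = -56488$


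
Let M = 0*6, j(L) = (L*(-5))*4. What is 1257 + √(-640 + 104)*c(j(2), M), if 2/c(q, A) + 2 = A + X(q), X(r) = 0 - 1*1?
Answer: 1257 - 4*I*√134/3 ≈ 1257.0 - 15.434*I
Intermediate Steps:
j(L) = -20*L (j(L) = -5*L*4 = -20*L)
M = 0
X(r) = -1 (X(r) = 0 - 1 = -1)
c(q, A) = 2/(-3 + A) (c(q, A) = 2/(-2 + (A - 1)) = 2/(-2 + (-1 + A)) = 2/(-3 + A))
1257 + √(-640 + 104)*c(j(2), M) = 1257 + √(-640 + 104)*(2/(-3 + 0)) = 1257 + √(-536)*(2/(-3)) = 1257 + (2*I*√134)*(2*(-⅓)) = 1257 + (2*I*√134)*(-⅔) = 1257 - 4*I*√134/3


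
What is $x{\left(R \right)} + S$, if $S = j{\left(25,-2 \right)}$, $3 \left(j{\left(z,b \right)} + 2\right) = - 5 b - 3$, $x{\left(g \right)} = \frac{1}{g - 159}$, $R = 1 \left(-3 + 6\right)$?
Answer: $\frac{17}{52} \approx 0.32692$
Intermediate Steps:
$R = 3$ ($R = 1 \cdot 3 = 3$)
$x{\left(g \right)} = \frac{1}{-159 + g}$
$j{\left(z,b \right)} = -3 - \frac{5 b}{3}$ ($j{\left(z,b \right)} = -2 + \frac{- 5 b - 3}{3} = -2 + \frac{-3 - 5 b}{3} = -2 - \left(1 + \frac{5 b}{3}\right) = -3 - \frac{5 b}{3}$)
$S = \frac{1}{3}$ ($S = -3 - - \frac{10}{3} = -3 + \frac{10}{3} = \frac{1}{3} \approx 0.33333$)
$x{\left(R \right)} + S = \frac{1}{-159 + 3} + \frac{1}{3} = \frac{1}{-156} + \frac{1}{3} = - \frac{1}{156} + \frac{1}{3} = \frac{17}{52}$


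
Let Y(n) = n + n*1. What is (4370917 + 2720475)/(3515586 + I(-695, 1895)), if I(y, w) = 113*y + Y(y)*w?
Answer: 7091392/803001 ≈ 8.8311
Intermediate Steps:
Y(n) = 2*n (Y(n) = n + n = 2*n)
I(y, w) = 113*y + 2*w*y (I(y, w) = 113*y + (2*y)*w = 113*y + 2*w*y)
(4370917 + 2720475)/(3515586 + I(-695, 1895)) = (4370917 + 2720475)/(3515586 - 695*(113 + 2*1895)) = 7091392/(3515586 - 695*(113 + 3790)) = 7091392/(3515586 - 695*3903) = 7091392/(3515586 - 2712585) = 7091392/803001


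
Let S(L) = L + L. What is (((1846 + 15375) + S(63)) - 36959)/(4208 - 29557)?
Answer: 19612/25349 ≈ 0.77368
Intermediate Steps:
S(L) = 2*L
(((1846 + 15375) + S(63)) - 36959)/(4208 - 29557) = (((1846 + 15375) + 2*63) - 36959)/(4208 - 29557) = ((17221 + 126) - 36959)/(-25349) = (17347 - 36959)*(-1/25349) = -19612*(-1/25349) = 19612/25349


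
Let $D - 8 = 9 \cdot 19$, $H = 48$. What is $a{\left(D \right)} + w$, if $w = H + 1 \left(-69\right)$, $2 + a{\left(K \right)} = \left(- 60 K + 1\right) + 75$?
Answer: $-10687$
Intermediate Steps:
$D = 179$ ($D = 8 + 9 \cdot 19 = 8 + 171 = 179$)
$a{\left(K \right)} = 74 - 60 K$ ($a{\left(K \right)} = -2 + \left(\left(- 60 K + 1\right) + 75\right) = -2 + \left(\left(1 - 60 K\right) + 75\right) = -2 - \left(-76 + 60 K\right) = 74 - 60 K$)
$w = -21$ ($w = 48 + 1 \left(-69\right) = 48 - 69 = -21$)
$a{\left(D \right)} + w = \left(74 - 10740\right) - 21 = -10666 - 21 = -10687$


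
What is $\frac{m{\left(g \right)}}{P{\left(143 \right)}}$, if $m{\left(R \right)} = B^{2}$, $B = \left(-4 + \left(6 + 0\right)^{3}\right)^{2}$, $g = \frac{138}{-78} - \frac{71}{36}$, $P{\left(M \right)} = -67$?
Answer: $- \frac{2019963136}{67} \approx -3.0149 \cdot 10^{7}$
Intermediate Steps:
$g = - \frac{1751}{468}$ ($g = 138 \left(- \frac{1}{78}\right) - \frac{71}{36} = - \frac{23}{13} - \frac{71}{36} = - \frac{1751}{468} \approx -3.7415$)
$B = 44944$ ($B = \left(-4 + 6^{3}\right)^{2} = \left(-4 + 216\right)^{2} = 212^{2} = 44944$)
$m{\left(R \right)} = 2019963136$ ($m{\left(R \right)} = 44944^{2} = 2019963136$)
$\frac{m{\left(g \right)}}{P{\left(143 \right)}} = \frac{2019963136}{-67} = 2019963136 \left(- \frac{1}{67}\right) = - \frac{2019963136}{67}$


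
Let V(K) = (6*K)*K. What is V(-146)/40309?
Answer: 127896/40309 ≈ 3.1729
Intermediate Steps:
V(K) = 6*K²
V(-146)/40309 = (6*(-146)²)/40309 = (6*21316)*(1/40309) = 127896*(1/40309) = 127896/40309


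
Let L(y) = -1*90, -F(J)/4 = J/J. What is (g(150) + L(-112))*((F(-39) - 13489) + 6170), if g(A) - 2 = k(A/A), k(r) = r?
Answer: 637101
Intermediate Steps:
g(A) = 3 (g(A) = 2 + A/A = 2 + 1 = 3)
F(J) = -4 (F(J) = -4*J/J = -4*1 = -4)
L(y) = -90
(g(150) + L(-112))*((F(-39) - 13489) + 6170) = (3 - 90)*((-4 - 13489) + 6170) = -87*(-13493 + 6170) = -87*(-7323) = 637101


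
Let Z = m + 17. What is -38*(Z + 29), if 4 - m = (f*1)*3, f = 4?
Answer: -1444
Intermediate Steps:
m = -8 (m = 4 - 4*1*3 = 4 - 4*3 = 4 - 1*12 = 4 - 12 = -8)
Z = 9 (Z = -8 + 17 = 9)
-38*(Z + 29) = -38*(9 + 29) = -38*38 = -1444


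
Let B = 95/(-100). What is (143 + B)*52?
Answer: 36933/5 ≈ 7386.6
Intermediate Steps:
B = -19/20 (B = 95*(-1/100) = -19/20 ≈ -0.95000)
(143 + B)*52 = (143 - 19/20)*52 = (2841/20)*52 = 36933/5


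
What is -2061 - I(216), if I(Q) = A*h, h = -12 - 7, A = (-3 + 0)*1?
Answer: -2118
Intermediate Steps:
A = -3 (A = -3*1 = -3)
h = -19
I(Q) = 57 (I(Q) = -3*(-19) = 57)
-2061 - I(216) = -2061 - 1*57 = -2061 - 57 = -2118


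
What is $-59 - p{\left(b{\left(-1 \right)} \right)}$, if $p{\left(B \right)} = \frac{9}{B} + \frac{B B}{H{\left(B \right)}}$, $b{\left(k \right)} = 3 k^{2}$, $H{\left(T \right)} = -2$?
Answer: $- \frac{115}{2} \approx -57.5$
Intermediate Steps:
$p{\left(B \right)} = \frac{9}{B} - \frac{B^{2}}{2}$ ($p{\left(B \right)} = \frac{9}{B} + \frac{B B}{-2} = \frac{9}{B} + B^{2} \left(- \frac{1}{2}\right) = \frac{9}{B} - \frac{B^{2}}{2}$)
$-59 - p{\left(b{\left(-1 \right)} \right)} = -59 - \frac{18 - \left(3 \left(-1\right)^{2}\right)^{3}}{2 \cdot 3 \left(-1\right)^{2}} = -59 - \frac{18 - \left(3 \cdot 1\right)^{3}}{2 \cdot 3 \cdot 1} = -59 - \frac{18 - 3^{3}}{2 \cdot 3} = -59 - \frac{1}{2} \cdot \frac{1}{3} \left(18 - 27\right) = -59 - \frac{1}{2} \cdot \frac{1}{3} \left(-9\right) = -59 - - \frac{3}{2} = -59 + \frac{3}{2} = - \frac{115}{2}$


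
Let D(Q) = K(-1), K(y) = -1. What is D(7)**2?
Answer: 1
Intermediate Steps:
D(Q) = -1
D(7)**2 = (-1)**2 = 1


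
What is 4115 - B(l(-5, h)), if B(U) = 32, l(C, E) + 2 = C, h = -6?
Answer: 4083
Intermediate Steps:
l(C, E) = -2 + C
4115 - B(l(-5, h)) = 4115 - 1*32 = 4115 - 32 = 4083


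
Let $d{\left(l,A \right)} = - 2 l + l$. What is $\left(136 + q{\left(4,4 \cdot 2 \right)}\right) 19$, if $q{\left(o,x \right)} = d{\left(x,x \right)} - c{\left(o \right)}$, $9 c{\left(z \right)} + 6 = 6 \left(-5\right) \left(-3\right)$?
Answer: $\frac{6764}{3} \approx 2254.7$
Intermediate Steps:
$d{\left(l,A \right)} = - l$
$c{\left(z \right)} = \frac{28}{3}$ ($c{\left(z \right)} = - \frac{2}{3} + \frac{6 \left(-5\right) \left(-3\right)}{9} = - \frac{2}{3} + \frac{\left(-30\right) \left(-3\right)}{9} = - \frac{2}{3} + \frac{1}{9} \cdot 90 = - \frac{2}{3} + 10 = \frac{28}{3}$)
$q{\left(o,x \right)} = - \frac{28}{3} - x$ ($q{\left(o,x \right)} = - x - \frac{28}{3} = - \frac{28}{3} - x$)
$\left(136 + q{\left(4,4 \cdot 2 \right)}\right) 19 = \left(136 - \left(\frac{28}{3} + 4 \cdot 2\right)\right) 19 = \left(136 - \frac{52}{3}\right) 19 = \frac{356}{3} \cdot 19 = \frac{6764}{3}$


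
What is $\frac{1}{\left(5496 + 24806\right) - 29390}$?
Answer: $\frac{1}{912} \approx 0.0010965$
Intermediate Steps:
$\frac{1}{\left(5496 + 24806\right) - 29390} = \frac{1}{30302 - 29390} = \frac{1}{912}$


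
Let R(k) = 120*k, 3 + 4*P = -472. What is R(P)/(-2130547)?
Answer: 14250/2130547 ≈ 0.0066884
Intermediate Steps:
P = -475/4 (P = -¾ + (¼)*(-472) = -¾ - 118 = -475/4 ≈ -118.75)
R(P)/(-2130547) = (120*(-475/4))/(-2130547) = -14250*(-1/2130547) = 14250/2130547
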